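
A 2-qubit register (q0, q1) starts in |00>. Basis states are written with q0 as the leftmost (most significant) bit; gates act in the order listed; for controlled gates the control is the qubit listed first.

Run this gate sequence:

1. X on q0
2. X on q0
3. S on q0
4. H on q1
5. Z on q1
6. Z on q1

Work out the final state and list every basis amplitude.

The resulting statevector has amplitude sqrt(2)/2 on |00>, sqrt(2)/2 on |01>, 0 on |10>, 0 on |11>. Key observation: the block from step 1 through step 2 cancels to the identity and can be dropped.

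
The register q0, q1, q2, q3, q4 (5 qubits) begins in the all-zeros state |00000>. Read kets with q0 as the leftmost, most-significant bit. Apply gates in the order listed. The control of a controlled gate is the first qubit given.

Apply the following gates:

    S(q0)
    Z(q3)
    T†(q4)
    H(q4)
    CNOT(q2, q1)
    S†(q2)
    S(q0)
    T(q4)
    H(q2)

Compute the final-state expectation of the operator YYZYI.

In the final state, YYZYI has expectation 0.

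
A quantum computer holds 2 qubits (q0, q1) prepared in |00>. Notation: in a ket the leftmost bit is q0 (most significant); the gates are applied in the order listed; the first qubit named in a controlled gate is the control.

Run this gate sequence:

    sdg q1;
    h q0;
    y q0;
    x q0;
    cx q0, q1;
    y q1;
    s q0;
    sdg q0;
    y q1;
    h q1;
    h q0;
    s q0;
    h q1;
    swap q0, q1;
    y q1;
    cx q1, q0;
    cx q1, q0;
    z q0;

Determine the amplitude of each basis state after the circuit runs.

The final amplitudes are I/2 on |00>, -1/2 on |01>, -I/2 on |10>, -1/2 on |11>.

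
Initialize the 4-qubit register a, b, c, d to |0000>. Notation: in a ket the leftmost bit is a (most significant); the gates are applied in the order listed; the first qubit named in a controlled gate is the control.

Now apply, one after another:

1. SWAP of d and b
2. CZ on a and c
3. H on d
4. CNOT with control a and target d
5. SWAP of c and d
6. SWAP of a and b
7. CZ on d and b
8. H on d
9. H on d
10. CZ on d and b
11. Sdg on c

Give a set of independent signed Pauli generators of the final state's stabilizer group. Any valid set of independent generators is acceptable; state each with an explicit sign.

The stabilizer group can be generated by -IIYI, +ZIII, +IZII, +IIIZ, among other valid generating sets. Key observation: the block from step 7 through step 10 cancels to the identity and can be dropped.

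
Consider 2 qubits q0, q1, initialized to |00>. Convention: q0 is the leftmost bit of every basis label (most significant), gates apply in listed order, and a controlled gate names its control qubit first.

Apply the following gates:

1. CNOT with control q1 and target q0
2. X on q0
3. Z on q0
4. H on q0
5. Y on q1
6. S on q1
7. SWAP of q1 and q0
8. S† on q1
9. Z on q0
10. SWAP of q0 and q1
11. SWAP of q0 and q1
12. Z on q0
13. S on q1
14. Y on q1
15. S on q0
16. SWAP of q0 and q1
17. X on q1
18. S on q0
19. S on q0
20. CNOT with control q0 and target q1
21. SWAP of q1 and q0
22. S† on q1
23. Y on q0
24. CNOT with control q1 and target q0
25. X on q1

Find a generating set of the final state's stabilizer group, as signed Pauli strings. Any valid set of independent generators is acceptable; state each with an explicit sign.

One valid set of independent stabilizer generators is +IY, -ZI (any independent generating set of the same group is equally correct).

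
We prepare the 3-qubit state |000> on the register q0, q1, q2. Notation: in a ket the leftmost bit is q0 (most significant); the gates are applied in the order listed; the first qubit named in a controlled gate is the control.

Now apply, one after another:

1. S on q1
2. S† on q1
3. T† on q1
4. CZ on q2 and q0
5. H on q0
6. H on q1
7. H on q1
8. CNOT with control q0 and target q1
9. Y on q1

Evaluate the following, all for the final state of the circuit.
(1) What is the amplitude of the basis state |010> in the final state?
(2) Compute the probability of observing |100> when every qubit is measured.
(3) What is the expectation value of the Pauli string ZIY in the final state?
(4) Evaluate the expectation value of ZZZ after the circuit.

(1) The final state's coefficient on |010> equals sqrt(2)*I/2.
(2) The probability of measuring |100> is 1/2.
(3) In the final state, ZIY has expectation 0.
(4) The expectation value of ZZZ is -1.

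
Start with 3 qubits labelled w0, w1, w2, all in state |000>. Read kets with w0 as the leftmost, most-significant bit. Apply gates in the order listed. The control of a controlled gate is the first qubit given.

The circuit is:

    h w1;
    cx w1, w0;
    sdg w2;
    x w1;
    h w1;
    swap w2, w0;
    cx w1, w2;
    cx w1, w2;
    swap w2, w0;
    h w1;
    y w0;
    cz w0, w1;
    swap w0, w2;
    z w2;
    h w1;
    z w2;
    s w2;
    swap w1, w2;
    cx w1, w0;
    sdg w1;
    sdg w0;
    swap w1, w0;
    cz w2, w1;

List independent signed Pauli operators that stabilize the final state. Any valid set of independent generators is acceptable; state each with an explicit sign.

The stabilizer group can be generated by -XYI, +IIX, +ZZI, among other valid generating sets. Key observation: steps 5-10 multiply out to the identity, so the circuit reduces to the remaining gates.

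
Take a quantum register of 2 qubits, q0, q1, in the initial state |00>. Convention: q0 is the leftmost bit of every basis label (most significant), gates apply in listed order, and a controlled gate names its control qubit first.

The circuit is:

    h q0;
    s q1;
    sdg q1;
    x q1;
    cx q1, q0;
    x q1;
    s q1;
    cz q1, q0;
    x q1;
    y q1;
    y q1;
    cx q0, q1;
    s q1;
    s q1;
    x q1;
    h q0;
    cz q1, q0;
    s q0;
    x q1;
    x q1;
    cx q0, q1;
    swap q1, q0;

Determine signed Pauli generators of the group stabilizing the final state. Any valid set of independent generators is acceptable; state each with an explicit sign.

The stabilizer group can be generated by -XI, -IY, among other valid generating sets.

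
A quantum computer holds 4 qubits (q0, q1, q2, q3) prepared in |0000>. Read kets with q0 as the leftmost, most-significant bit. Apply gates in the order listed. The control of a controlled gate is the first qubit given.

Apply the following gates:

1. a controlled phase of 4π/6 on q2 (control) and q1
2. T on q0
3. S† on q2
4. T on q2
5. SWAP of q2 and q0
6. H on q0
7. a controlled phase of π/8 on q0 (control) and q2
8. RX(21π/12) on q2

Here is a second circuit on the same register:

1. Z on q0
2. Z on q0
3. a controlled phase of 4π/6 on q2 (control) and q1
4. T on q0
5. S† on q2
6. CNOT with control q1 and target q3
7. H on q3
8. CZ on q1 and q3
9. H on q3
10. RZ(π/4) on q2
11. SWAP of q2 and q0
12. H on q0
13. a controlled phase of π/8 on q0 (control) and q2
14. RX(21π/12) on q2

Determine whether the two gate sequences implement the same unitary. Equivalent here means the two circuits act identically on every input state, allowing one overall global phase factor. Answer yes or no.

Yes, they are equivalent — the unitaries differ by at most a global phase.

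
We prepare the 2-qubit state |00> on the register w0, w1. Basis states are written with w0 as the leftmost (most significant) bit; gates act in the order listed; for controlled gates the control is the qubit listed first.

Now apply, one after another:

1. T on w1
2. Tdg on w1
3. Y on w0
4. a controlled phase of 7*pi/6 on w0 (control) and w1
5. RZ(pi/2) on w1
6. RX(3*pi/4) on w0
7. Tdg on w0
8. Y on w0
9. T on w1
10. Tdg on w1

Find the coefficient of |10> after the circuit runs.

The final state's coefficient on |10> equals sqrt(sqrt(2) + 2)*exp(I*pi/4)/2.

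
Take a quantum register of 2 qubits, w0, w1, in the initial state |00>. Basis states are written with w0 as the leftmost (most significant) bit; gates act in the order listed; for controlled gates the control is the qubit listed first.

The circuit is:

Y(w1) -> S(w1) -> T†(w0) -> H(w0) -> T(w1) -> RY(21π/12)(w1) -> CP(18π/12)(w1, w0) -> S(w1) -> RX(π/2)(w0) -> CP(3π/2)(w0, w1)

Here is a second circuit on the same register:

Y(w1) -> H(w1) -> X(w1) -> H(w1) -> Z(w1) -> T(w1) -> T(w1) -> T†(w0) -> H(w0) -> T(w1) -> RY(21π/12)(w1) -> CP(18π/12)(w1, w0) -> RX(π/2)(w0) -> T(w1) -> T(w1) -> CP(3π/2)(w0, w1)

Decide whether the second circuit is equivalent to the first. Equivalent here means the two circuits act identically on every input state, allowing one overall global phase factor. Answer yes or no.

Yes: on every input state the two circuits agree up to one overall phase factor.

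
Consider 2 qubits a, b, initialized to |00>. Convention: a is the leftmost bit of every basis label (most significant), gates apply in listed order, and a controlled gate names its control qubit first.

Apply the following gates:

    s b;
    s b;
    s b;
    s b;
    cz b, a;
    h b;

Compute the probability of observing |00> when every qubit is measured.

The probability of measuring |00> is 1/2. Key observation: gates 1-4 undo each other exactly, leaving only the rest of the circuit to track.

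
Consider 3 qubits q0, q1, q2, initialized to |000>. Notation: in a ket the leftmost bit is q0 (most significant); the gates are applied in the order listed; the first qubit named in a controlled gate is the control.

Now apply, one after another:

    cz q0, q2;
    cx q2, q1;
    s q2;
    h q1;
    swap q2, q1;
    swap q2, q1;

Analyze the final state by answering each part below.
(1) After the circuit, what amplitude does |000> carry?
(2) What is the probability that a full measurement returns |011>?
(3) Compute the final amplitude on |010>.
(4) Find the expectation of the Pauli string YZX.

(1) The final state's coefficient on |000> equals sqrt(2)/2. Key observation: gates 5-6 undo each other exactly, leaving only the rest of the circuit to track.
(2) Outcome |011> occurs with probability 0.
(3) The amplitude on |010> is sqrt(2)/2.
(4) The observable YZX averages to 0.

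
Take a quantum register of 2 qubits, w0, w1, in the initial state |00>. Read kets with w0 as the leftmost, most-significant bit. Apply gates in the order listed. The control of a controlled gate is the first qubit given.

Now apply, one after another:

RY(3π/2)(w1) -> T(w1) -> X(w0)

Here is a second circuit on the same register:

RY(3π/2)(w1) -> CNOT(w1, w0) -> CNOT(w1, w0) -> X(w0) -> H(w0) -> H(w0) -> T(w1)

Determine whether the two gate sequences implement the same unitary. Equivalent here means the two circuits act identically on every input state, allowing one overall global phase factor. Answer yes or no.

Yes, they are equivalent — the unitaries differ by at most a global phase.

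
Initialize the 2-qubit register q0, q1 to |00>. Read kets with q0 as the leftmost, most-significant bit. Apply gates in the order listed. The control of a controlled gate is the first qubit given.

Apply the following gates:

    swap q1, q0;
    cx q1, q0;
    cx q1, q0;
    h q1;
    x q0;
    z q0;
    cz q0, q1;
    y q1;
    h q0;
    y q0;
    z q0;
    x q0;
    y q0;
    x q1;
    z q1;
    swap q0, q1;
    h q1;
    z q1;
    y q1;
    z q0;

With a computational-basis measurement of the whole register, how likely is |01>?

Outcome |01> occurs with probability 1/2.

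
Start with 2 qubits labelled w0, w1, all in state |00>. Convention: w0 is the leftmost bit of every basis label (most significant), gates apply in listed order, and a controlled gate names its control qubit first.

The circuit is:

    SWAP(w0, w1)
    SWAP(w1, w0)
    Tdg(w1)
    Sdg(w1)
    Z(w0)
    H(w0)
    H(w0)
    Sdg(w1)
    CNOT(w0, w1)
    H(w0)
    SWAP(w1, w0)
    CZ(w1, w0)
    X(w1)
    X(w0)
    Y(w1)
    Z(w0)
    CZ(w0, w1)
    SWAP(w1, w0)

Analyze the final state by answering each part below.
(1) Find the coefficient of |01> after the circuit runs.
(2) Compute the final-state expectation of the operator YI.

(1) The final state's coefficient on |01> equals sqrt(2)*I/2.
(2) The observable YI averages to 0.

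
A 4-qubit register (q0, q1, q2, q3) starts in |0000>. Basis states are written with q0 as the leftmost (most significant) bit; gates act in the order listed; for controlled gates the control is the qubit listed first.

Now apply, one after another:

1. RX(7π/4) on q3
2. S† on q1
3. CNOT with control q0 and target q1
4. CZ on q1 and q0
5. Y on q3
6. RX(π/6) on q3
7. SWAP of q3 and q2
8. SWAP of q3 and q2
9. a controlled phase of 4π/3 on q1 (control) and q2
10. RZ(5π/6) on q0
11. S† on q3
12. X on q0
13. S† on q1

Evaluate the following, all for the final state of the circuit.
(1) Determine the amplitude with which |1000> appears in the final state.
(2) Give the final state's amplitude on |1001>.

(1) The amplitude on |1000> is (-sqrt(2*sqrt(2) + 4)/8 + sqrt(4 - 2*sqrt(2))/8 + sqrt(12 - 6*sqrt(2))/8 + sqrt(6*sqrt(2) + 12)/8)*exp(7*I*pi/12). Key observation: gates 7-8 undo each other exactly, leaving only the rest of the circuit to track.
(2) The amplitude on |1001> is (-sqrt(12 - 6*sqrt(2))/8 + sqrt(4 - 2*sqrt(2))/8 + sqrt(2*sqrt(2) + 4)/8 + sqrt(6*sqrt(2) + 12)/8)*exp(7*I*pi/12).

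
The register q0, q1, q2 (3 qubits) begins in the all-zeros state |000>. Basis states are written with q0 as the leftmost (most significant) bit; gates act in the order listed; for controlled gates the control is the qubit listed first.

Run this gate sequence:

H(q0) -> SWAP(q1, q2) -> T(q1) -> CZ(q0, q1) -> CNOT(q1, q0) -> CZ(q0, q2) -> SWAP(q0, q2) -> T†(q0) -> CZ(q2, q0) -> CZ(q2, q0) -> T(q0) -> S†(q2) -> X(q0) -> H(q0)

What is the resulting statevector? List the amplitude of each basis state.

The final amplitudes are 1/2 on |000>, -I/2 on |001>, 0 on |010>, 0 on |011>, -1/2 on |100>, I/2 on |101>, 0 on |110>, 0 on |111>.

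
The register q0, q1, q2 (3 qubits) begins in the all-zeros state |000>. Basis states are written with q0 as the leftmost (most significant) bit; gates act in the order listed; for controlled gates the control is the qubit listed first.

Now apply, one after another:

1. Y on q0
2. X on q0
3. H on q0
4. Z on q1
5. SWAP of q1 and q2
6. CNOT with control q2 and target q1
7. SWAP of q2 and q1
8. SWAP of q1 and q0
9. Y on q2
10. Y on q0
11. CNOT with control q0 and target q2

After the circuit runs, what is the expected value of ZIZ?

The expectation value of ZIZ is -1.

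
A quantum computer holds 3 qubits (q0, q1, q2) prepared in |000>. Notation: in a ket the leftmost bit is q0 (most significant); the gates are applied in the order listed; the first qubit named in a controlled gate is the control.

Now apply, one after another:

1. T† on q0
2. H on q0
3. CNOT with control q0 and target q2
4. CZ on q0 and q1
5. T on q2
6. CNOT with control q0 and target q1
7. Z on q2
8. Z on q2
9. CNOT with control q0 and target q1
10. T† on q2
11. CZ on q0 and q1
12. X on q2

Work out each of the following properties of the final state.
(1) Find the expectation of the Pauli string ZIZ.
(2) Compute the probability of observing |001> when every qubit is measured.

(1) The expectation value of ZIZ is -1. Key observation: steps 4-11 multiply out to the identity, so the circuit reduces to the remaining gates.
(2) The probability of measuring |001> is 1/2.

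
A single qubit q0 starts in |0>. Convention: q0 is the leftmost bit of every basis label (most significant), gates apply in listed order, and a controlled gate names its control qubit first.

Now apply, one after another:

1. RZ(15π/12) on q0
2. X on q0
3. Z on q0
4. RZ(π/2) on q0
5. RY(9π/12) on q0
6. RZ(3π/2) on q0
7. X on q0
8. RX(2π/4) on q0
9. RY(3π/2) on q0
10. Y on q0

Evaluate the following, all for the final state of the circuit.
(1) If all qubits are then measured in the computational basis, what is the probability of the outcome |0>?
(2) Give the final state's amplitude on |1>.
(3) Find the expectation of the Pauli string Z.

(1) A full measurement returns |0> with probability 1/2.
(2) The amplitude on |1> is -sqrt(sqrt(2) + 2)*exp(7*I*pi/8)/4 + sqrt(2 - sqrt(2))*exp(7*I*pi/8)/4 + sqrt(2 - sqrt(2))*exp(3*I*pi/8)/4 + sqrt(sqrt(2) + 2)*exp(3*I*pi/8)/4.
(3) In the final state, Z has expectation 0.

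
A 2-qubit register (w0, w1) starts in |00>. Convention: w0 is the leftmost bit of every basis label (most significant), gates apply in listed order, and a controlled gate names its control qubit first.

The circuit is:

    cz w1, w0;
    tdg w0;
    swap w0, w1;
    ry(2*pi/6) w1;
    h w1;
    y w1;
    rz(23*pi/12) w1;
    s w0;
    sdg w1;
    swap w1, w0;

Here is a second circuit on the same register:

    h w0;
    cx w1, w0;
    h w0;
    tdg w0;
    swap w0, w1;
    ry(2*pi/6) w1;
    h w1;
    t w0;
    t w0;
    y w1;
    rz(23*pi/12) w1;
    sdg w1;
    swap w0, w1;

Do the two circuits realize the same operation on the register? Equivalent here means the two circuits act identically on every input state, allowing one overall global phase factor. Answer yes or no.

Yes — the two circuits implement the same unitary up to a global phase.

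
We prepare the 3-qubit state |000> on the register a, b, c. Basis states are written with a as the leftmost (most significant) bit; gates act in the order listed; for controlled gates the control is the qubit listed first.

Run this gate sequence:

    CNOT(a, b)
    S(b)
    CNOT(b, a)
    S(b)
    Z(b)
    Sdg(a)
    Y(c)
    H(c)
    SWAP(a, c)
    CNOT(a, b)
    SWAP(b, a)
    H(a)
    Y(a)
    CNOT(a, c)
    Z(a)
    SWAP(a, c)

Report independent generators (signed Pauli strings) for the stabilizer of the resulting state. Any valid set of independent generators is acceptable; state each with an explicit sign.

The stabilizer group can be generated by +XZX, +IXZ, +ZIZ, among other valid generating sets.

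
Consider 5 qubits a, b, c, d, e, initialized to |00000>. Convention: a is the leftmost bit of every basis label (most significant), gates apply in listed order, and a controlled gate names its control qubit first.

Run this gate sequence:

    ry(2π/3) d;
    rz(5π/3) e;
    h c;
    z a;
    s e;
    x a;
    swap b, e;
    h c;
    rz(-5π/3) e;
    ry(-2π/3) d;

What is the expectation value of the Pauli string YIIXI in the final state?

The expectation value of YIIXI is 0.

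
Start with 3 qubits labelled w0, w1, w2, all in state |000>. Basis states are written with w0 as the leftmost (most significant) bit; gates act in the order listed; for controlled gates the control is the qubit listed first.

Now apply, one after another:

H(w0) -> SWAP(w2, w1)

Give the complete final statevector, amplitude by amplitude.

The resulting statevector has amplitude sqrt(2)/2 on |000>, sqrt(2)/2 on |100>, and 0 on every other basis state.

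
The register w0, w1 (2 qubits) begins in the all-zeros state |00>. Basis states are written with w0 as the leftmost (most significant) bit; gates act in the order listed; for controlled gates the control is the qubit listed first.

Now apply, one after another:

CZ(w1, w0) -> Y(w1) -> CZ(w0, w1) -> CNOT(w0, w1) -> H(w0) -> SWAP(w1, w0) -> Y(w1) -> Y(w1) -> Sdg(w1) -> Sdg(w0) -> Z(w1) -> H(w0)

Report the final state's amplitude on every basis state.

After the circuit, the state carries amplitude 1/2 on |00>, I/2 on |01>, -1/2 on |10>, -I/2 on |11>.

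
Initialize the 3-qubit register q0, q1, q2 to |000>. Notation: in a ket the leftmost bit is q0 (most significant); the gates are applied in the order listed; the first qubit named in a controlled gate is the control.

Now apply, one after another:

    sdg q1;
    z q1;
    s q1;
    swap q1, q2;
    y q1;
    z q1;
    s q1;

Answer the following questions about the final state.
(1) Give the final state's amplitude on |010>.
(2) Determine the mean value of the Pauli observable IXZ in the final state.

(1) The final state's coefficient on |010> equals 1.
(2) In the final state, IXZ has expectation 0.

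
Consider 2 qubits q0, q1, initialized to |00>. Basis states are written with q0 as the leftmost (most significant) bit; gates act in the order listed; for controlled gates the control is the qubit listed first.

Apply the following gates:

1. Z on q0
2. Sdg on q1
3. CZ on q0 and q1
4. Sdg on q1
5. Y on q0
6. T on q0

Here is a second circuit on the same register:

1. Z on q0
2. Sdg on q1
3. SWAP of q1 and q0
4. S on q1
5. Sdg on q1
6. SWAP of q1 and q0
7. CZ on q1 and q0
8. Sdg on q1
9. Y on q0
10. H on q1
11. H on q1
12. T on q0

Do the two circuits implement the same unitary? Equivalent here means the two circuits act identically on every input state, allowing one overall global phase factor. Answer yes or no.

Yes: on every input state the two circuits agree up to one overall phase factor.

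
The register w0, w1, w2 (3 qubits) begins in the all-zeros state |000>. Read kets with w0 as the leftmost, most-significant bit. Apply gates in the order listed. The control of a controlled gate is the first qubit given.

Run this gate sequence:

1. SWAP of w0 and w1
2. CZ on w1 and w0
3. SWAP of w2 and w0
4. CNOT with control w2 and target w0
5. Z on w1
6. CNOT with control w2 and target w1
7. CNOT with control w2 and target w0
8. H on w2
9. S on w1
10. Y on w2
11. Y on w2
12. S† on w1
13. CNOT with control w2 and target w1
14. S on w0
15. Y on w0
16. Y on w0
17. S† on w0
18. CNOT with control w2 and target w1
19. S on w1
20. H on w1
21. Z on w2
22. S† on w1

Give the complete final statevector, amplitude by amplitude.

After the circuit, the state carries amplitude 1/2 on |000>, -1/2 on |001>, -I/2 on |010>, I/2 on |011>, 0 on |100>, 0 on |101>, 0 on |110>, 0 on |111>. Key observation: steps 12-19 multiply out to the identity, so the circuit reduces to the remaining gates.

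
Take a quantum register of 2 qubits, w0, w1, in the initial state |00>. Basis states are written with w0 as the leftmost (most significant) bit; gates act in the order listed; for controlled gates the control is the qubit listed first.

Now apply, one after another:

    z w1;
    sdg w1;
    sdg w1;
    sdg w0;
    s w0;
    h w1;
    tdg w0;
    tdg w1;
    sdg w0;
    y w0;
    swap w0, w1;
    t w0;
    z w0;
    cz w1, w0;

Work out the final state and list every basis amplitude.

The final amplitudes are 0 on |00>, sqrt(2)*I/2 on |01>, 0 on |10>, sqrt(2)*I/2 on |11>.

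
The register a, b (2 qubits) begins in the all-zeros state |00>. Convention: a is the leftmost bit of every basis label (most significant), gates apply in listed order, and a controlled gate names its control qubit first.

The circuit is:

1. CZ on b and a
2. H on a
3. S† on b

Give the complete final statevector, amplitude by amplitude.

The final amplitudes are sqrt(2)/2 on |00>, 0 on |01>, sqrt(2)/2 on |10>, 0 on |11>.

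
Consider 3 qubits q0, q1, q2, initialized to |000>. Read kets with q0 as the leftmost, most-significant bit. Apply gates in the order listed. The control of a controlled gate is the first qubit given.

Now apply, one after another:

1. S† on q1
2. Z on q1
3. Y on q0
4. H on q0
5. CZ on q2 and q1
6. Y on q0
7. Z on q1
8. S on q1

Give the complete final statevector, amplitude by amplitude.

The final amplitudes are -sqrt(2)/2 on |000>, -sqrt(2)/2 on |100>, and 0 on every other basis state.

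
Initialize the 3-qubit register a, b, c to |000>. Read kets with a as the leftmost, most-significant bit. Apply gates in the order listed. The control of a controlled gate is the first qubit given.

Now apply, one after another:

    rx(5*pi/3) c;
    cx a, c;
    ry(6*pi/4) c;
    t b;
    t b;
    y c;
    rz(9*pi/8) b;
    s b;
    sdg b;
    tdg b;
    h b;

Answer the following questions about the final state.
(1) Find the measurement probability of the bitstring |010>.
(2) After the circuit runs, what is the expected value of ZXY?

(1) Outcome |010> occurs with probability 1/4. Key observation: gates 8-9 undo each other exactly, leaving only the rest of the circuit to track.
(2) The expectation value of ZXY is sqrt(3)/2.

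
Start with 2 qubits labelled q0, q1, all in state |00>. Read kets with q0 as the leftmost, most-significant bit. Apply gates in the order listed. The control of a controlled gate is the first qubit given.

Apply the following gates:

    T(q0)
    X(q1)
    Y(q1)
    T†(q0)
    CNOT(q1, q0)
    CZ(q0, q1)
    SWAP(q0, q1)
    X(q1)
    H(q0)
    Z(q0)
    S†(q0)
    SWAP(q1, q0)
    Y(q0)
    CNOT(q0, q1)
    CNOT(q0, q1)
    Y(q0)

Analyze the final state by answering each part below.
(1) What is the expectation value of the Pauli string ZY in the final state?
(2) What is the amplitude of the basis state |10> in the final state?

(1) In the final state, ZY has expectation -1. Key observation: gates 13-16 undo each other exactly, leaving only the rest of the circuit to track.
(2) The final state's coefficient on |10> equals -sqrt(2)*I/2.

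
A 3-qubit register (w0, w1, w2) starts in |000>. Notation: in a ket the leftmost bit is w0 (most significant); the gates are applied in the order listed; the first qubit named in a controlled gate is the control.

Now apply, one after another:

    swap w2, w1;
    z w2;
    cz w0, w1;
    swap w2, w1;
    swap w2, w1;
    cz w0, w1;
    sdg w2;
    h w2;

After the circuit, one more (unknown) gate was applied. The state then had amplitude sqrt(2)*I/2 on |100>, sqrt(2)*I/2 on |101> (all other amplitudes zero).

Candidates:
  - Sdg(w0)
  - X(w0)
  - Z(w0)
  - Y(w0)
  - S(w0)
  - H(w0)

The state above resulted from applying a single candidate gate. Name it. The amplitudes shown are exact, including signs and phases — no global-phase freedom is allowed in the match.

The applied gate was Y(w0). Key observation: the block from step 3 through step 6 cancels to the identity and can be dropped.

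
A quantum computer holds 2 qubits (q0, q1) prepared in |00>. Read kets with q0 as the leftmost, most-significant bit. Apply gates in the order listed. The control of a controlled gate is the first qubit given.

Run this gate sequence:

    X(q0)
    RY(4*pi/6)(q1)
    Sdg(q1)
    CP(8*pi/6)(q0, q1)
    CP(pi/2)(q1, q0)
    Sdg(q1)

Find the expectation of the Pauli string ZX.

The expectation value of ZX is 3/4.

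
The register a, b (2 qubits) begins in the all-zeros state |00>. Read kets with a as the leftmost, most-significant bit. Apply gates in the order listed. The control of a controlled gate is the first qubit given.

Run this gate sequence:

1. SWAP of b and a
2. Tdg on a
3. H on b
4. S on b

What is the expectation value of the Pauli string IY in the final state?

In the final state, IY has expectation 1.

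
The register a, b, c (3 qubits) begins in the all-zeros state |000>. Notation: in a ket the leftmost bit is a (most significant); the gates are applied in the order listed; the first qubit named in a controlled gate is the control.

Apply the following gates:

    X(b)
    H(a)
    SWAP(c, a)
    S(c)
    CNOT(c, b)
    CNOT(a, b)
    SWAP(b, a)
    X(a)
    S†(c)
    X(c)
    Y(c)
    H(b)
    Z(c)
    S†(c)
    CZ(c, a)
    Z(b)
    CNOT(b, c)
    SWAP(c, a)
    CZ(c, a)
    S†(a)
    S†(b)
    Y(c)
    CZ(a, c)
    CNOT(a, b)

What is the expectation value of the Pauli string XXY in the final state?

In the final state, XXY has expectation 0.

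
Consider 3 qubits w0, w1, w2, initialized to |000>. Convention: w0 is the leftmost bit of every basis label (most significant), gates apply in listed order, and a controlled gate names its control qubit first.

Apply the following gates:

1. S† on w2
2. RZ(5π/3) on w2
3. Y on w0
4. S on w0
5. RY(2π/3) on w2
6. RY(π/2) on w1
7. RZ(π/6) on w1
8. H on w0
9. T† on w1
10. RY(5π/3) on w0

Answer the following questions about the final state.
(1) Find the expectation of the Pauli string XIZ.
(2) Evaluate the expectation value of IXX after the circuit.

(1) The expectation value of XIZ is 1/4.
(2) The observable IXX averages to sqrt(6)/8 + 3*sqrt(2)/8.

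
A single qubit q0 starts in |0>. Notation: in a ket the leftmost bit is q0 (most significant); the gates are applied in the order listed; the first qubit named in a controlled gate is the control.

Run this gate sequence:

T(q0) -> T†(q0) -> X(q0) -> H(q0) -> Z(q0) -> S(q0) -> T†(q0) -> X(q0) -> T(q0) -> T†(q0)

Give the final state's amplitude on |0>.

|0> carries amplitude sqrt(2)*exp(I*pi/4)/2 in the final state.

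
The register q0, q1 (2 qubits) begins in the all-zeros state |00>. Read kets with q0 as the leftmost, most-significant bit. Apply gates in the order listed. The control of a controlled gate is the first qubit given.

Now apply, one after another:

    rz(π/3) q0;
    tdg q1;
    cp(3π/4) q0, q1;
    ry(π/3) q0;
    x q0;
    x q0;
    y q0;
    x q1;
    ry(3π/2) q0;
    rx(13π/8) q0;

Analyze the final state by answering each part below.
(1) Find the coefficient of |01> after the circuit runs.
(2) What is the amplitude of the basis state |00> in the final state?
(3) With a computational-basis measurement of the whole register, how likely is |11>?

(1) |01> carries amplitude -sqrt(2)*I*exp(-I*pi/6)*cos(3*pi/16)/4 - sqrt(2)*exp(-I*pi/6)*sin(3*pi/16)/4 - sqrt(6)*exp(-I*pi/6)*sin(3*pi/16)/4 + sqrt(6)*I*exp(-I*pi/6)*cos(3*pi/16)/4 in the final state.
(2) The amplitude on |00> is 0.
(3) The probability of measuring |11> is sqrt(6 - 3*sqrt(2))/8 + 1/2.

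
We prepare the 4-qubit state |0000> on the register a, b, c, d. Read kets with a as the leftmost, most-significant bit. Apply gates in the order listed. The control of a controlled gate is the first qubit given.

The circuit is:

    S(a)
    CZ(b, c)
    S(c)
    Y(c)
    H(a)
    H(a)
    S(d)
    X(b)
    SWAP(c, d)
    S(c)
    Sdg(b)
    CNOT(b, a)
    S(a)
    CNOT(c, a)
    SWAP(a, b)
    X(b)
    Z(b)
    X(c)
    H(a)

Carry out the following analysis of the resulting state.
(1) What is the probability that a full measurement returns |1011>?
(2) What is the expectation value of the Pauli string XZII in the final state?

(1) The probability of measuring |1011> is 1/2.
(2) The expectation value of XZII is -1.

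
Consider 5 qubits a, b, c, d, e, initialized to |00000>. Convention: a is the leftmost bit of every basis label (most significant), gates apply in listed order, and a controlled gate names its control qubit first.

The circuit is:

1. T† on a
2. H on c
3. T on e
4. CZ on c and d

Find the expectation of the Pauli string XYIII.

The observable XYIII averages to 0.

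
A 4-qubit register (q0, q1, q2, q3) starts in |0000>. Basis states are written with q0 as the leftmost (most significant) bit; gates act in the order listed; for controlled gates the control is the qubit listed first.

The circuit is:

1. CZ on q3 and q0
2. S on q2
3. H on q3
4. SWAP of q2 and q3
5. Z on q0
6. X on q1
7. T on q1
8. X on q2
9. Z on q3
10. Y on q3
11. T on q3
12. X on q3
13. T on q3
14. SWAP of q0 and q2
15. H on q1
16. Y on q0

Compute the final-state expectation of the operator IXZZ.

The observable IXZZ averages to -1.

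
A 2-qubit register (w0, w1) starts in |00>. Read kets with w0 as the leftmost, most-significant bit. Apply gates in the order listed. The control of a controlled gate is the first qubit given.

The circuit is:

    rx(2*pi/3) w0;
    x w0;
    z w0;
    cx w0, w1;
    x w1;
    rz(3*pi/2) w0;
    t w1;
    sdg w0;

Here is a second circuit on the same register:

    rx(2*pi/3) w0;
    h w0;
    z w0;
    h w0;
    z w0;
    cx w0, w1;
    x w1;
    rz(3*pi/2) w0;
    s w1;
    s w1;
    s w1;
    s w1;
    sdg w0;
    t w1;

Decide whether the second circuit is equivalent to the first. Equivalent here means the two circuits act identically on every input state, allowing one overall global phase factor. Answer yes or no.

Yes: on every input state the two circuits agree up to one overall phase factor.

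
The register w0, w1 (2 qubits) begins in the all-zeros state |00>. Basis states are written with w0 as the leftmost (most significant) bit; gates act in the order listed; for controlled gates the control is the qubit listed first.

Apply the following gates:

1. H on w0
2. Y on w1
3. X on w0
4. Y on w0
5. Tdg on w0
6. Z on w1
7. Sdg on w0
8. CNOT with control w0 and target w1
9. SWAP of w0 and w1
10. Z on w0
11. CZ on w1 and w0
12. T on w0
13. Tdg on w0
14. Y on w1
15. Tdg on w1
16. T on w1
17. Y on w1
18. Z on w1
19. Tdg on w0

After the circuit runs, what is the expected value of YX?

In the final state, YX has expectation -1. Key observation: the block from step 14 through step 17 cancels to the identity and can be dropped.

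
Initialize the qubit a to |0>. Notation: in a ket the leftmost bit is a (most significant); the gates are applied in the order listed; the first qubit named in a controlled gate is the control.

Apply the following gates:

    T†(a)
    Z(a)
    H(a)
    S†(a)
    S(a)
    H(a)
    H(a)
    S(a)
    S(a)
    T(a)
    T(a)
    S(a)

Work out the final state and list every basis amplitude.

The final amplitudes are sqrt(2)/2 on |0>, sqrt(2)/2 on |1>. Key observation: gates 3-6 undo each other exactly, leaving only the rest of the circuit to track.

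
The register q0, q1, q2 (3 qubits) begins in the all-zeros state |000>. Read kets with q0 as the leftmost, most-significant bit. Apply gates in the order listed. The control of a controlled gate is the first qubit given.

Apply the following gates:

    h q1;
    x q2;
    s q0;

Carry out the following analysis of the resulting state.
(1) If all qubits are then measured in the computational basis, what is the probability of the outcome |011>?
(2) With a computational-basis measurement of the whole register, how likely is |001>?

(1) The probability of measuring |011> is 1/2.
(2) A full measurement returns |001> with probability 1/2.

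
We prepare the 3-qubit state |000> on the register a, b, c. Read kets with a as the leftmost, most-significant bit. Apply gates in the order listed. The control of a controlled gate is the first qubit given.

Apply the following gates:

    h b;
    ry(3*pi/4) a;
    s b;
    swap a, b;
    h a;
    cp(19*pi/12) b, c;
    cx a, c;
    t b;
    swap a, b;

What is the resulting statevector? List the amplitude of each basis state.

The final amplitudes are sqrt(2 - sqrt(2))/4 + I*sqrt(2 - sqrt(2))/4 on |000>, 0 on |001>, 0 on |010>, (1 - I)*sqrt(2 - sqrt(2))/4 on |011>, (1 + I)*sqrt(sqrt(2) + 2)*exp(I*pi/4)/4 on |100>, 0 on |101>, 0 on |110>, sqrt(2*sqrt(2) + 4)/4 on |111>.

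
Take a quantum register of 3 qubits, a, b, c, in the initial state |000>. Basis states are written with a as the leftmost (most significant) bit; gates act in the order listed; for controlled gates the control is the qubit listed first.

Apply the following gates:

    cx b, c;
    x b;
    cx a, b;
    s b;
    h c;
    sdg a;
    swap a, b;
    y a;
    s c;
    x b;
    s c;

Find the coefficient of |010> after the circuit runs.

The amplitude on |010> is sqrt(2)/2.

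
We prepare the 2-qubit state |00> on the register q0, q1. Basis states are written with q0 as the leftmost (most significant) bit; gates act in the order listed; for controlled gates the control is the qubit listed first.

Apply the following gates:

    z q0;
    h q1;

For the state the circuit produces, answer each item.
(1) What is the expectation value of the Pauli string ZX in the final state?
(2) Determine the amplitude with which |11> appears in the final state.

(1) The expectation value of ZX is 1.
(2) The final state's coefficient on |11> equals 0.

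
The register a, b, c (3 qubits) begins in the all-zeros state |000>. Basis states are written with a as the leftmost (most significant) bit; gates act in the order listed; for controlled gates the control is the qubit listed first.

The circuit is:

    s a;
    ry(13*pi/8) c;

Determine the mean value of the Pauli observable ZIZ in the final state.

In the final state, ZIZ has expectation sqrt(2 - sqrt(2))/2.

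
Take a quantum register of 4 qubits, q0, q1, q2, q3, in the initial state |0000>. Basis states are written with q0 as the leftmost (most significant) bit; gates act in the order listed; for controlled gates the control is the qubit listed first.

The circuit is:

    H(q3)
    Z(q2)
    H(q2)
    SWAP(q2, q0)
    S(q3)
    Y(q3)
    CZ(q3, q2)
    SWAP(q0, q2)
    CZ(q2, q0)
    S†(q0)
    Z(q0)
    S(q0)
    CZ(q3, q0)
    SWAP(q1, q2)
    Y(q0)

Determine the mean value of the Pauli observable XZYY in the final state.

In the final state, XZYY has expectation 0.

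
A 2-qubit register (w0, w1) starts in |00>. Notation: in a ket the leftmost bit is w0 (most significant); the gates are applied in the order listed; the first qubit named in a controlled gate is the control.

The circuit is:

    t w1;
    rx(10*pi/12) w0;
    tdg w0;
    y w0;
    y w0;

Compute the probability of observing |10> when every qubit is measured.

The probability of measuring |10> is sqrt(3)/4 + 1/2.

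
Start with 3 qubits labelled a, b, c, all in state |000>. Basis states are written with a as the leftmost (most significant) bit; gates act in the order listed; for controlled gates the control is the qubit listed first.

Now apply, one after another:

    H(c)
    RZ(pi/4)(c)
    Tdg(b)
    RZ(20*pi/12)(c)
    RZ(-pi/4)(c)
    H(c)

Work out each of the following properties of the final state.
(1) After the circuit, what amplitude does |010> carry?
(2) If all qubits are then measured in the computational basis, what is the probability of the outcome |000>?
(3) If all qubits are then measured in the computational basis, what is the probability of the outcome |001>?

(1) |010> carries amplitude 0 in the final state.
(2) A full measurement returns |000> with probability 3/4.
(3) Outcome |001> occurs with probability 1/4.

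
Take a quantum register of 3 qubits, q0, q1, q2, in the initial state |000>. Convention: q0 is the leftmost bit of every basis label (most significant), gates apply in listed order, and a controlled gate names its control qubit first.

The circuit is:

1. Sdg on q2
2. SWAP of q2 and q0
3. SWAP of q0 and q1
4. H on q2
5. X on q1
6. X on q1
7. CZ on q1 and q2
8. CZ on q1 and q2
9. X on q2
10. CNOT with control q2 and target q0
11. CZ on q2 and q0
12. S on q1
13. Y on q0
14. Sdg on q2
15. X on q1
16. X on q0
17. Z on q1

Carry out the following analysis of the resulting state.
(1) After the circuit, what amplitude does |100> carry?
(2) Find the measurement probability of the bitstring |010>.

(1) |100> carries amplitude 0 in the final state.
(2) Outcome |010> occurs with probability 1/2.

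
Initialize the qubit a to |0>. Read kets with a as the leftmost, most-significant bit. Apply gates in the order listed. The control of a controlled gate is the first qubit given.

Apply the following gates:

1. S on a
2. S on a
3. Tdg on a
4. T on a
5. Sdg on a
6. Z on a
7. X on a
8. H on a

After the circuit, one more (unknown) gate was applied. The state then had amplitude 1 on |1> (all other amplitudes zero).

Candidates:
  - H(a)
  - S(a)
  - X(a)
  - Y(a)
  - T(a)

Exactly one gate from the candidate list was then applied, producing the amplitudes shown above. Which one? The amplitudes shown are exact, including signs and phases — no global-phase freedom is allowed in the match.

It was H(a) that produced the state shown. Key observation: the block from step 2 through step 5 cancels to the identity and can be dropped.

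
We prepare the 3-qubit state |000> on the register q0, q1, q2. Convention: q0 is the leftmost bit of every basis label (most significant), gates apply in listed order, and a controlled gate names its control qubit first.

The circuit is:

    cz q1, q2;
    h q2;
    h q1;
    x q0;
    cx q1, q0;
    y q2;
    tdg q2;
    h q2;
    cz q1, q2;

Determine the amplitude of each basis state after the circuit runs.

The final amplitudes are 0 on |000>, 0 on |001>, sqrt(2)*(-I + exp(I*pi/4))/4 on |010>, sqrt(2)*(exp(I*pi/4) + I)/4 on |011>, sqrt(2)*(-I + exp(I*pi/4))/4 on |100>, sqrt(2)*(-I - exp(I*pi/4))/4 on |101>, 0 on |110>, 0 on |111>.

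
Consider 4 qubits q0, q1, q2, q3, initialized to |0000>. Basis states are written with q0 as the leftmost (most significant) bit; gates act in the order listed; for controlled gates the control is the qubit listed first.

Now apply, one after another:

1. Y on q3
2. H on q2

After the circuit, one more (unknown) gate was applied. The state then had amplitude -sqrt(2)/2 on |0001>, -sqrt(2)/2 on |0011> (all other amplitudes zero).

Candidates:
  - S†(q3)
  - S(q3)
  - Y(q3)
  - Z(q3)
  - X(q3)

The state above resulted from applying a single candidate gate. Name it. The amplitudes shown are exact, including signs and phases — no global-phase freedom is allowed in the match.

The applied gate was S(q3).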